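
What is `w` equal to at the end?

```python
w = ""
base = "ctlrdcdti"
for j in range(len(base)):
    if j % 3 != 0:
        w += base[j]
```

j=0: skip
j=1: add 't' → 't'
j=2: add 'l' → 'tl'
j=3: skip
j=4: add 'd' → 'tld'
j=5: add 'c' → 'tldc'
j=6: skip
j=7: add 't' → 'tldct'
j=8: add 'i' → 'tldcti'

'tldcti'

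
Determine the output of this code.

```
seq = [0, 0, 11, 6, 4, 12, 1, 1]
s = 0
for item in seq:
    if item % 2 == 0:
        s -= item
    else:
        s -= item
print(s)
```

-35

item=0: even, s = 0-0 = 0
item=0: even, s = 0-0 = 0
item=11: not even, s = 0-11 = -11
item=6: even, s = (-11)-6 = -17
item=4: even, s = (-17)-4 = -21
item=12: even, s = (-21)-12 = -33
item=1: not even, s = (-33)-1 = -34
item=1: not even, s = (-34)-1 = -35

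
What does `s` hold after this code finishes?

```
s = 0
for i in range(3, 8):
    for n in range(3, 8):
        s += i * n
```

i=3,n=3: s = 0+9 = 9
i=3,n=4: s = 9+12 = 21
i=3,n=5: s = 21+15 = 36
i=3,n=6: s = 36+18 = 54
i=3,n=7: s = 54+21 = 75
i=4,n=3: s = 75+12 = 87
i=4,n=4: s = 87+16 = 103
i=4,n=5: s = 103+20 = 123
i=4,n=6: s = 123+24 = 147
i=4,n=7: s = 147+28 = 175
i=5,n=3: s = 175+15 = 190
i=5,n=4: s = 190+20 = 210
i=5,n=5: s = 210+25 = 235
i=5,n=6: s = 235+30 = 265
i=5,n=7: s = 265+35 = 300
i=6,n=3: s = 300+18 = 318
i=6,n=4: s = 318+24 = 342
i=6,n=5: s = 342+30 = 372
i=6,n=6: s = 372+36 = 408
i=6,n=7: s = 408+42 = 450
i=7,n=3: s = 450+21 = 471
i=7,n=4: s = 471+28 = 499
i=7,n=5: s = 499+35 = 534
i=7,n=6: s = 534+42 = 576
i=7,n=7: s = 576+49 = 625

625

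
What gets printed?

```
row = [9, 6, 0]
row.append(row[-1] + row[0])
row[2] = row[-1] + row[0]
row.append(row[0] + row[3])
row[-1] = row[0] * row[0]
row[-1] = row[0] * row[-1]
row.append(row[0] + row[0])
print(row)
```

append row[-1]+row[0] = 0+9 = 9 → [9, 6, 0, 9]
row[2] = row[-1]+row[0] = 9+9 = 18 → [9, 6, 18, 9]
append row[0]+row[3] = 9+9 = 18 → [9, 6, 18, 9, 18]
row[-1] = row[0]*row[0] = 9*9 = 81 → [9, 6, 18, 9, 81]
row[-1] = row[0]*row[-1] = 9*81 = 729 → [9, 6, 18, 9, 729]
append row[0]+row[0] = 9+9 = 18 → [9, 6, 18, 9, 729, 18]

[9, 6, 18, 9, 729, 18]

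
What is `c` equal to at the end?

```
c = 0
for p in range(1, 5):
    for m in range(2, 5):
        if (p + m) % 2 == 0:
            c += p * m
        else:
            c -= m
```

p=1,m=2: odd sum, c = 0-2 = -2
p=1,m=3: even sum, c = (-2)+3 = 1
p=1,m=4: odd sum, c = 1-4 = -3
p=2,m=2: even sum, c = (-3)+4 = 1
p=2,m=3: odd sum, c = 1-3 = -2
p=2,m=4: even sum, c = (-2)+8 = 6
p=3,m=2: odd sum, c = 6-2 = 4
p=3,m=3: even sum, c = 4+9 = 13
p=3,m=4: odd sum, c = 13-4 = 9
p=4,m=2: even sum, c = 9+8 = 17
p=4,m=3: odd sum, c = 17-3 = 14
p=4,m=4: even sum, c = 14+16 = 30

30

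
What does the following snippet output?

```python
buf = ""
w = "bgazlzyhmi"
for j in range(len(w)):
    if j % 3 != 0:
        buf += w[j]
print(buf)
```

galzhm

j=0: skip
j=1: add 'g' → 'g'
j=2: add 'a' → 'ga'
j=3: skip
j=4: add 'l' → 'gal'
j=5: add 'z' → 'galz'
j=6: skip
j=7: add 'h' → 'galzh'
j=8: add 'm' → 'galzhm'
j=9: skip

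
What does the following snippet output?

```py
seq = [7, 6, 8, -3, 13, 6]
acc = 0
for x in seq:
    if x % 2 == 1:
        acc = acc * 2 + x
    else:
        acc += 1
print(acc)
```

44

x=7: odd, acc = 0*2+7 = 7
x=6: not odd, acc = 7+1 = 8
x=8: not odd, acc = 8+1 = 9
x=-3: odd, acc = 9*2+(-3) = 15
x=13: odd, acc = 15*2+13 = 43
x=6: not odd, acc = 43+1 = 44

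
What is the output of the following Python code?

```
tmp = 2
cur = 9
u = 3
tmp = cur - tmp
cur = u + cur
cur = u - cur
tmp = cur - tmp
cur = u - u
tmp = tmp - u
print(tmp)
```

tmp = 9-2 = 7
cur = 3+9 = 12
cur = 3-12 = -9
tmp = (-9)-7 = -16
cur = 3-3 = 0
tmp = (-16)-3 = -19

-19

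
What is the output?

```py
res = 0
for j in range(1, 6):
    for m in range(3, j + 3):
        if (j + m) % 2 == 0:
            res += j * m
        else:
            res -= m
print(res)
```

j=1,m=3: even sum, res = 0+3 = 3
j=2,m=3: odd sum, res = 3-3 = 0
j=2,m=4: even sum, res = 0+8 = 8
j=3,m=3: even sum, res = 8+9 = 17
j=3,m=4: odd sum, res = 17-4 = 13
j=3,m=5: even sum, res = 13+15 = 28
j=4,m=3: odd sum, res = 28-3 = 25
j=4,m=4: even sum, res = 25+16 = 41
j=4,m=5: odd sum, res = 41-5 = 36
j=4,m=6: even sum, res = 36+24 = 60
j=5,m=3: even sum, res = 60+15 = 75
j=5,m=4: odd sum, res = 75-4 = 71
j=5,m=5: even sum, res = 71+25 = 96
j=5,m=6: odd sum, res = 96-6 = 90
j=5,m=7: even sum, res = 90+35 = 125

125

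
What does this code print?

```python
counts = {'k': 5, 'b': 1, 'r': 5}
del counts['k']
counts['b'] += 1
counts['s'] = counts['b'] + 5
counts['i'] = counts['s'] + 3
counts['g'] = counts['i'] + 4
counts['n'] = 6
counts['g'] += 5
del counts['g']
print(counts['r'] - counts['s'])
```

del 'k' → {'b': 1, 'r': 5}
counts['b'] = 1+1 = 2 → {'b': 2, 'r': 5}
counts['s'] = counts['b']+5 = 7 → {'b': 2, 'r': 5, 's': 7}
counts['i'] = counts['s']+3 = 10 → {'b': 2, 'r': 5, 's': 7, 'i': 10}
counts['g'] = counts['i']+4 = 14 → {'b': 2, 'r': 5, 's': 7, 'i': 10, 'g': 14}
counts['n'] = 6 → {'b': 2, 'r': 5, 's': 7, 'i': 10, 'g': 14, 'n': 6}
counts['g'] = 14+5 = 19 → {'b': 2, 'r': 5, 's': 7, 'i': 10, 'g': 19, 'n': 6}
del 'g' → {'b': 2, 'r': 5, 's': 7, 'i': 10, 'n': 6}
counts['r']-counts['s'] = 5-7 = -2

-2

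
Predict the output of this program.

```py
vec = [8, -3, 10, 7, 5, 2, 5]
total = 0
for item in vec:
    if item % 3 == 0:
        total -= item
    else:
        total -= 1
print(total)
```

-3

item=8: not %3==0, total = 0-1 = -1
item=-3: %3==0, total = (-1)-(-3) = 2
item=10: not %3==0, total = 2-1 = 1
item=7: not %3==0, total = 1-1 = 0
item=5: not %3==0, total = 0-1 = -1
item=2: not %3==0, total = (-1)-1 = -2
item=5: not %3==0, total = (-2)-1 = -3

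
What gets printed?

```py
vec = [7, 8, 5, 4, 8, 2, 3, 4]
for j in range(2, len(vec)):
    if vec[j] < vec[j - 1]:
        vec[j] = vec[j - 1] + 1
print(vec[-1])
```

14

j=2: 5<8, vec[2] = 8+1 = 9 → [7, 8, 9, 4, 8, 2, 3, 4]
j=3: 4<9, vec[3] = 9+1 = 10 → [7, 8, 9, 10, 8, 2, 3, 4]
j=4: 8<10, vec[4] = 10+1 = 11 → [7, 8, 9, 10, 11, 2, 3, 4]
j=5: 2<11, vec[5] = 11+1 = 12 → [7, 8, 9, 10, 11, 12, 3, 4]
j=6: 3<12, vec[6] = 12+1 = 13 → [7, 8, 9, 10, 11, 12, 13, 4]
j=7: 4<13, vec[7] = 13+1 = 14 → [7, 8, 9, 10, 11, 12, 13, 14]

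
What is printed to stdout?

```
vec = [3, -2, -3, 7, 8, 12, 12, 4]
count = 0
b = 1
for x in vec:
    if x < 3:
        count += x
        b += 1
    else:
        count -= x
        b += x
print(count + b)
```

-2

x=3: not <3, count = 0-3 = -3; b=4
x=-2: <3, count = (-3)+(-2) = -5; b=5
x=-3: <3, count = (-5)+(-3) = -8; b=6
x=7: not <3, count = (-8)-7 = -15; b=13
x=8: not <3, count = (-15)-8 = -23; b=21
x=12: not <3, count = (-23)-12 = -35; b=33
x=12: not <3, count = (-35)-12 = -47; b=45
x=4: not <3, count = (-47)-4 = -51; b=49
count+b = (-51)+49 = -2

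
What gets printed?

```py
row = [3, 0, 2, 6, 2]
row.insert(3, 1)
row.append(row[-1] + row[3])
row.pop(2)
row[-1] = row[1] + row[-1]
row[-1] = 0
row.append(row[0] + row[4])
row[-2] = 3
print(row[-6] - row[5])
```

insert 1 at 3 → [3, 0, 2, 1, 6, 2]
append row[-1]+row[3] = 2+1 = 3 → [3, 0, 2, 1, 6, 2, 3]
pop(2) removes 2 → [3, 0, 1, 6, 2, 3]
row[-1] = row[1]+row[-1] = 0+3 = 3 → [3, 0, 1, 6, 2, 3]
row[-1] = 0 → [3, 0, 1, 6, 2, 0]
append row[0]+row[4] = 3+2 = 5 → [3, 0, 1, 6, 2, 0, 5]
row[-2] = 3 → [3, 0, 1, 6, 2, 3, 5]
row[-6]-row[5] = 0-3 = -3

-3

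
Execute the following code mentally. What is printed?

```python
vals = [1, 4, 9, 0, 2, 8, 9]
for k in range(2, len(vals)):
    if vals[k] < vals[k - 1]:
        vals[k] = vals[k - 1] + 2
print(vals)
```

k=2: 9>=4, unchanged → [1, 4, 9, 0, 2, 8, 9]
k=3: 0<9, vals[3] = 9+2 = 11 → [1, 4, 9, 11, 2, 8, 9]
k=4: 2<11, vals[4] = 11+2 = 13 → [1, 4, 9, 11, 13, 8, 9]
k=5: 8<13, vals[5] = 13+2 = 15 → [1, 4, 9, 11, 13, 15, 9]
k=6: 9<15, vals[6] = 15+2 = 17 → [1, 4, 9, 11, 13, 15, 17]

[1, 4, 9, 11, 13, 15, 17]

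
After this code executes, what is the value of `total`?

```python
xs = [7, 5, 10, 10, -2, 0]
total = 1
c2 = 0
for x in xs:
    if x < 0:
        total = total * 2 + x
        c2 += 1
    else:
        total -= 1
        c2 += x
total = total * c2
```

x=7: not <0, total = 1-1 = 0; c2=7
x=5: not <0, total = 0-1 = -1; c2=12
x=10: not <0, total = (-1)-1 = -2; c2=22
x=10: not <0, total = (-2)-1 = -3; c2=32
x=-2: <0, total = (-3)*2+(-2) = -8; c2=33
x=0: not <0, total = (-8)-1 = -9; c2=33
total*c2 = (-9)*33 = -297

-297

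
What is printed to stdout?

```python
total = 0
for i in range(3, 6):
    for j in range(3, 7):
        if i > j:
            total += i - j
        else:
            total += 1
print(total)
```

i=3,j=3: not 3>3, total = 0+1 = 1
i=3,j=4: not 3>4, total = 1+1 = 2
i=3,j=5: not 3>5, total = 2+1 = 3
i=3,j=6: not 3>6, total = 3+1 = 4
i=4,j=3: 4>3, total = 4+1 = 5
i=4,j=4: not 4>4, total = 5+1 = 6
i=4,j=5: not 4>5, total = 6+1 = 7
i=4,j=6: not 4>6, total = 7+1 = 8
i=5,j=3: 5>3, total = 8+2 = 10
i=5,j=4: 5>4, total = 10+1 = 11
i=5,j=5: not 5>5, total = 11+1 = 12
i=5,j=6: not 5>6, total = 12+1 = 13

13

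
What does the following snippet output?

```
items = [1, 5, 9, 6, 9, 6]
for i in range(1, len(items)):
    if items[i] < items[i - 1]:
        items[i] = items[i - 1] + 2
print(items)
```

[1, 5, 9, 11, 13, 15]

i=1: 5>=1, unchanged → [1, 5, 9, 6, 9, 6]
i=2: 9>=5, unchanged → [1, 5, 9, 6, 9, 6]
i=3: 6<9, items[3] = 9+2 = 11 → [1, 5, 9, 11, 9, 6]
i=4: 9<11, items[4] = 11+2 = 13 → [1, 5, 9, 11, 13, 6]
i=5: 6<13, items[5] = 13+2 = 15 → [1, 5, 9, 11, 13, 15]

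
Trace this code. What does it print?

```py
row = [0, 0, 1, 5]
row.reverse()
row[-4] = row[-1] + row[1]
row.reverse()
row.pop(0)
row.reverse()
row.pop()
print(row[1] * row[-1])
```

reverse → [5, 1, 0, 0]
row[-4] = row[-1]+row[1] = 0+1 = 1 → [1, 1, 0, 0]
reverse → [0, 0, 1, 1]
pop(0) removes 0 → [0, 1, 1]
reverse → [1, 1, 0]
pop() removes 0 → [1, 1]
row[1]*row[-1] = 1*1 = 1

1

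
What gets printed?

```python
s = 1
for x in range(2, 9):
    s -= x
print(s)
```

x=2: s = 1-2 = -1
x=3: s = (-1)-3 = -4
x=4: s = (-4)-4 = -8
x=5: s = (-8)-5 = -13
x=6: s = (-13)-6 = -19
x=7: s = (-19)-7 = -26
x=8: s = (-26)-8 = -34

-34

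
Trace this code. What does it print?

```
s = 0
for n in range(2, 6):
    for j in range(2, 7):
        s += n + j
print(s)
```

150

n=2,j=2: s = 0+4 = 4
n=2,j=3: s = 4+5 = 9
n=2,j=4: s = 9+6 = 15
n=2,j=5: s = 15+7 = 22
n=2,j=6: s = 22+8 = 30
n=3,j=2: s = 30+5 = 35
n=3,j=3: s = 35+6 = 41
n=3,j=4: s = 41+7 = 48
n=3,j=5: s = 48+8 = 56
n=3,j=6: s = 56+9 = 65
n=4,j=2: s = 65+6 = 71
n=4,j=3: s = 71+7 = 78
n=4,j=4: s = 78+8 = 86
n=4,j=5: s = 86+9 = 95
n=4,j=6: s = 95+10 = 105
n=5,j=2: s = 105+7 = 112
n=5,j=3: s = 112+8 = 120
n=5,j=4: s = 120+9 = 129
n=5,j=5: s = 129+10 = 139
n=5,j=6: s = 139+11 = 150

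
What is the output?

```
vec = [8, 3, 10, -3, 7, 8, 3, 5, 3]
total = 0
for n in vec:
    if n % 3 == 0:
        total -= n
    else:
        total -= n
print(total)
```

-44

n=8: not %3==0, total = 0-8 = -8
n=3: %3==0, total = (-8)-3 = -11
n=10: not %3==0, total = (-11)-10 = -21
n=-3: %3==0, total = (-21)-(-3) = -18
n=7: not %3==0, total = (-18)-7 = -25
n=8: not %3==0, total = (-25)-8 = -33
n=3: %3==0, total = (-33)-3 = -36
n=5: not %3==0, total = (-36)-5 = -41
n=3: %3==0, total = (-41)-3 = -44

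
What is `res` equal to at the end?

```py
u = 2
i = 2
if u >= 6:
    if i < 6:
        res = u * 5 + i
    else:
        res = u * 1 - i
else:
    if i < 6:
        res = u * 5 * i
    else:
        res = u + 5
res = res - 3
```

17

u=2, i=2
u >= 6 is False; i < 6 is True
→ res = u * 5 * i = 20
res = 20-3 = 17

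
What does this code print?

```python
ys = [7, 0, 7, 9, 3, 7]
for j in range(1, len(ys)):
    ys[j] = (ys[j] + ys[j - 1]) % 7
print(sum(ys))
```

19

j=1: ys[1] = (0+7)%7 = 0 → [7, 0, 7, 9, 3, 7]
j=2: ys[2] = (7+0)%7 = 0 → [7, 0, 0, 9, 3, 7]
j=3: ys[3] = (9+0)%7 = 2 → [7, 0, 0, 2, 3, 7]
j=4: ys[4] = (3+2)%7 = 5 → [7, 0, 0, 2, 5, 7]
j=5: ys[5] = (7+5)%7 = 5 → [7, 0, 0, 2, 5, 5]
sum = 19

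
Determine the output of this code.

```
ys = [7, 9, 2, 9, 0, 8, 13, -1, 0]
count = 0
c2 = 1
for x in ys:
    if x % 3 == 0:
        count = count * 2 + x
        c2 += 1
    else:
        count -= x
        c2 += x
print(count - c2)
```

x=7: not %3==0, count = 0-7 = -7; c2=8
x=9: %3==0, count = (-7)*2+9 = -5; c2=9
x=2: not %3==0, count = (-5)-2 = -7; c2=11
x=9: %3==0, count = (-7)*2+9 = -5; c2=12
x=0: %3==0, count = (-5)*2+0 = -10; c2=13
x=8: not %3==0, count = (-10)-8 = -18; c2=21
x=13: not %3==0, count = (-18)-13 = -31; c2=34
x=-1: not %3==0, count = (-31)-(-1) = -30; c2=33
x=0: %3==0, count = (-30)*2+0 = -60; c2=34
count-c2 = (-60)-34 = -94

-94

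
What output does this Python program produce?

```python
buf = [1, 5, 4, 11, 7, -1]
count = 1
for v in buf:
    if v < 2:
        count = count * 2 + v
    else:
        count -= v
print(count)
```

v=1: <2, count = 1*2+1 = 3
v=5: not <2, count = 3-5 = -2
v=4: not <2, count = (-2)-4 = -6
v=11: not <2, count = (-6)-11 = -17
v=7: not <2, count = (-17)-7 = -24
v=-1: <2, count = (-24)*2+(-1) = -49

-49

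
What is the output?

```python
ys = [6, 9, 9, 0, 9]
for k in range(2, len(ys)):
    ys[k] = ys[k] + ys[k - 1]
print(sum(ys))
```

k=2: ys[2] = 9+9 = 18 → [6, 9, 18, 0, 9]
k=3: ys[3] = 0+18 = 18 → [6, 9, 18, 18, 9]
k=4: ys[4] = 9+18 = 27 → [6, 9, 18, 18, 27]
sum = 78

78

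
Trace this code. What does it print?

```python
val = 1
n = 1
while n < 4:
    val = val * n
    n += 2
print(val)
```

n=1: val = 1*1 = 1
n=3: val = 1*3 = 3

3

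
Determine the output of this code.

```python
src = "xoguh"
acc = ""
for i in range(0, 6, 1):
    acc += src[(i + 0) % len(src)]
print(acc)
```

xoguhx

i=0: add src[0]='x' → 'x'
i=1: add src[1]='o' → 'xo'
i=2: add src[2]='g' → 'xog'
i=3: add src[3]='u' → 'xogu'
i=4: add src[4]='h' → 'xoguh'
i=5: add src[0]='x' → 'xoguhx'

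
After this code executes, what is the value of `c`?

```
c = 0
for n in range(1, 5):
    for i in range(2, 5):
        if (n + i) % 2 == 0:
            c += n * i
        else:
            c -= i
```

n=1,i=2: odd sum, c = 0-2 = -2
n=1,i=3: even sum, c = (-2)+3 = 1
n=1,i=4: odd sum, c = 1-4 = -3
n=2,i=2: even sum, c = (-3)+4 = 1
n=2,i=3: odd sum, c = 1-3 = -2
n=2,i=4: even sum, c = (-2)+8 = 6
n=3,i=2: odd sum, c = 6-2 = 4
n=3,i=3: even sum, c = 4+9 = 13
n=3,i=4: odd sum, c = 13-4 = 9
n=4,i=2: even sum, c = 9+8 = 17
n=4,i=3: odd sum, c = 17-3 = 14
n=4,i=4: even sum, c = 14+16 = 30

30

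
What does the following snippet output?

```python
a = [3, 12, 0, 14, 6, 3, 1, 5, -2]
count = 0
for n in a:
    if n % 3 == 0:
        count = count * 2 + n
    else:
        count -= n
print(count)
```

99

n=3: %3==0, count = 0*2+3 = 3
n=12: %3==0, count = 3*2+12 = 18
n=0: %3==0, count = 18*2+0 = 36
n=14: not %3==0, count = 36-14 = 22
n=6: %3==0, count = 22*2+6 = 50
n=3: %3==0, count = 50*2+3 = 103
n=1: not %3==0, count = 103-1 = 102
n=5: not %3==0, count = 102-5 = 97
n=-2: not %3==0, count = 97-(-2) = 99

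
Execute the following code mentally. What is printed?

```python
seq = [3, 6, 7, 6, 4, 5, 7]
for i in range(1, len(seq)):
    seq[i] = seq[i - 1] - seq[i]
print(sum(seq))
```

-103

i=1: seq[1] = 3-6 = -3 → [3, -3, 7, 6, 4, 5, 7]
i=2: seq[2] = (-3)-7 = -10 → [3, -3, -10, 6, 4, 5, 7]
i=3: seq[3] = (-10)-6 = -16 → [3, -3, -10, -16, 4, 5, 7]
i=4: seq[4] = (-16)-4 = -20 → [3, -3, -10, -16, -20, 5, 7]
i=5: seq[5] = (-20)-5 = -25 → [3, -3, -10, -16, -20, -25, 7]
i=6: seq[6] = (-25)-7 = -32 → [3, -3, -10, -16, -20, -25, -32]
sum = -103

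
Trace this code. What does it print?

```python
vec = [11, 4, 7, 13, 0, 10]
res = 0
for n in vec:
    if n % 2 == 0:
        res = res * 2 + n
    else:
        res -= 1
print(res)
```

n=11: not even, res = 0-1 = -1
n=4: even, res = (-1)*2+4 = 2
n=7: not even, res = 2-1 = 1
n=13: not even, res = 1-1 = 0
n=0: even, res = 0*2+0 = 0
n=10: even, res = 0*2+10 = 10

10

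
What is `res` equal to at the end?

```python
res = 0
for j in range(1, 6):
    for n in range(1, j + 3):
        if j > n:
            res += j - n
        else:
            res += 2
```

50

j=1,n=1: not 1>1, res = 0+2 = 2
j=1,n=2: not 1>2, res = 2+2 = 4
j=1,n=3: not 1>3, res = 4+2 = 6
j=2,n=1: 2>1, res = 6+1 = 7
j=2,n=2: not 2>2, res = 7+2 = 9
j=2,n=3: not 2>3, res = 9+2 = 11
j=2,n=4: not 2>4, res = 11+2 = 13
j=3,n=1: 3>1, res = 13+2 = 15
j=3,n=2: 3>2, res = 15+1 = 16
j=3,n=3: not 3>3, res = 16+2 = 18
j=3,n=4: not 3>4, res = 18+2 = 20
j=3,n=5: not 3>5, res = 20+2 = 22
j=4,n=1: 4>1, res = 22+3 = 25
j=4,n=2: 4>2, res = 25+2 = 27
j=4,n=3: 4>3, res = 27+1 = 28
j=4,n=4: not 4>4, res = 28+2 = 30
j=4,n=5: not 4>5, res = 30+2 = 32
j=4,n=6: not 4>6, res = 32+2 = 34
j=5,n=1: 5>1, res = 34+4 = 38
j=5,n=2: 5>2, res = 38+3 = 41
j=5,n=3: 5>3, res = 41+2 = 43
j=5,n=4: 5>4, res = 43+1 = 44
j=5,n=5: not 5>5, res = 44+2 = 46
j=5,n=6: not 5>6, res = 46+2 = 48
j=5,n=7: not 5>7, res = 48+2 = 50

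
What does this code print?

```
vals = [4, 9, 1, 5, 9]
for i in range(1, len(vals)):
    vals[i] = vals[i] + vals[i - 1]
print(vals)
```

[4, 13, 14, 19, 28]

i=1: vals[1] = 9+4 = 13 → [4, 13, 1, 5, 9]
i=2: vals[2] = 1+13 = 14 → [4, 13, 14, 5, 9]
i=3: vals[3] = 5+14 = 19 → [4, 13, 14, 19, 9]
i=4: vals[4] = 9+19 = 28 → [4, 13, 14, 19, 28]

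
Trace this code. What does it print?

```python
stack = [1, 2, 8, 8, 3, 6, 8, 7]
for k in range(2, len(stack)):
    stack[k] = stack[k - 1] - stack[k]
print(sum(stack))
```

-126

k=2: stack[2] = 2-8 = -6 → [1, 2, -6, 8, 3, 6, 8, 7]
k=3: stack[3] = (-6)-8 = -14 → [1, 2, -6, -14, 3, 6, 8, 7]
k=4: stack[4] = (-14)-3 = -17 → [1, 2, -6, -14, -17, 6, 8, 7]
k=5: stack[5] = (-17)-6 = -23 → [1, 2, -6, -14, -17, -23, 8, 7]
k=6: stack[6] = (-23)-8 = -31 → [1, 2, -6, -14, -17, -23, -31, 7]
k=7: stack[7] = (-31)-7 = -38 → [1, 2, -6, -14, -17, -23, -31, -38]
sum = -126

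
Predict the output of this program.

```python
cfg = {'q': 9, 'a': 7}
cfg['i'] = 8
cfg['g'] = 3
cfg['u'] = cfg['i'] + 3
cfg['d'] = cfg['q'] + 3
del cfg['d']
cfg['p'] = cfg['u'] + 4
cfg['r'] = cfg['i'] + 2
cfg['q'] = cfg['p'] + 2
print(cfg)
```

cfg['i'] = 8 → {'q': 9, 'a': 7, 'i': 8}
cfg['g'] = 3 → {'q': 9, 'a': 7, 'i': 8, 'g': 3}
cfg['u'] = cfg['i']+3 = 11 → {'q': 9, 'a': 7, 'i': 8, 'g': 3, 'u': 11}
cfg['d'] = cfg['q']+3 = 12 → {'q': 9, 'a': 7, 'i': 8, 'g': 3, 'u': 11, 'd': 12}
del 'd' → {'q': 9, 'a': 7, 'i': 8, 'g': 3, 'u': 11}
cfg['p'] = cfg['u']+4 = 15 → {'q': 9, 'a': 7, 'i': 8, 'g': 3, 'u': 11, 'p': 15}
cfg['r'] = cfg['i']+2 = 10 → {'q': 9, 'a': 7, 'i': 8, 'g': 3, 'u': 11, 'p': 15, 'r': 10}
cfg['q'] = cfg['p']+2 = 17 → {'q': 17, 'a': 7, 'i': 8, 'g': 3, 'u': 11, 'p': 15, 'r': 10}

{'q': 17, 'a': 7, 'i': 8, 'g': 3, 'u': 11, 'p': 15, 'r': 10}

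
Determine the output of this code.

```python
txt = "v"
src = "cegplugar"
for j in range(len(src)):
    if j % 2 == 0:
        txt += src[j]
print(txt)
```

vcglgr

j=0: add 'c' → 'vc'
j=1: skip
j=2: add 'g' → 'vcg'
j=3: skip
j=4: add 'l' → 'vcgl'
j=5: skip
j=6: add 'g' → 'vcglg'
j=7: skip
j=8: add 'r' → 'vcglgr'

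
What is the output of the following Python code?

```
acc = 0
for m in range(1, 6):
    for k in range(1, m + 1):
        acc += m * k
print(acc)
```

m=1,k=1: acc = 0+1 = 1
m=2,k=1: acc = 1+2 = 3
m=2,k=2: acc = 3+4 = 7
m=3,k=1: acc = 7+3 = 10
m=3,k=2: acc = 10+6 = 16
m=3,k=3: acc = 16+9 = 25
m=4,k=1: acc = 25+4 = 29
m=4,k=2: acc = 29+8 = 37
m=4,k=3: acc = 37+12 = 49
m=4,k=4: acc = 49+16 = 65
m=5,k=1: acc = 65+5 = 70
m=5,k=2: acc = 70+10 = 80
m=5,k=3: acc = 80+15 = 95
m=5,k=4: acc = 95+20 = 115
m=5,k=5: acc = 115+25 = 140

140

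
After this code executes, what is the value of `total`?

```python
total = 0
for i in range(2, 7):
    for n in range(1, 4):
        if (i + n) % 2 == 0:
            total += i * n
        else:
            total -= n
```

40

i=2,n=1: odd sum, total = 0-1 = -1
i=2,n=2: even sum, total = (-1)+4 = 3
i=2,n=3: odd sum, total = 3-3 = 0
i=3,n=1: even sum, total = 0+3 = 3
i=3,n=2: odd sum, total = 3-2 = 1
i=3,n=3: even sum, total = 1+9 = 10
i=4,n=1: odd sum, total = 10-1 = 9
i=4,n=2: even sum, total = 9+8 = 17
i=4,n=3: odd sum, total = 17-3 = 14
i=5,n=1: even sum, total = 14+5 = 19
i=5,n=2: odd sum, total = 19-2 = 17
i=5,n=3: even sum, total = 17+15 = 32
i=6,n=1: odd sum, total = 32-1 = 31
i=6,n=2: even sum, total = 31+12 = 43
i=6,n=3: odd sum, total = 43-3 = 40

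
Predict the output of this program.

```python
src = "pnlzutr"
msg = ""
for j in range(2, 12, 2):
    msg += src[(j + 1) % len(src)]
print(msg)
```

j=2: add src[3]='z' → 'z'
j=4: add src[5]='t' → 'zt'
j=6: add src[0]='p' → 'ztp'
j=8: add src[2]='l' → 'ztpl'
j=10: add src[4]='u' → 'ztplu'

ztplu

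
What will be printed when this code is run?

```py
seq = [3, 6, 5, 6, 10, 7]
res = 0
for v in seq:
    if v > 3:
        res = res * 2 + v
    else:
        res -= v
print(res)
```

91

v=3: not >3, res = 0-3 = -3
v=6: >3, res = (-3)*2+6 = 0
v=5: >3, res = 0*2+5 = 5
v=6: >3, res = 5*2+6 = 16
v=10: >3, res = 16*2+10 = 42
v=7: >3, res = 42*2+7 = 91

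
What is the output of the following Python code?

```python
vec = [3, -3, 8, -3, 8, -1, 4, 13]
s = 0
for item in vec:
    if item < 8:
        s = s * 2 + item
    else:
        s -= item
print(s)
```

-95

item=3: <8, s = 0*2+3 = 3
item=-3: <8, s = 3*2+(-3) = 3
item=8: not <8, s = 3-8 = -5
item=-3: <8, s = (-5)*2+(-3) = -13
item=8: not <8, s = (-13)-8 = -21
item=-1: <8, s = (-21)*2+(-1) = -43
item=4: <8, s = (-43)*2+4 = -82
item=13: not <8, s = (-82)-13 = -95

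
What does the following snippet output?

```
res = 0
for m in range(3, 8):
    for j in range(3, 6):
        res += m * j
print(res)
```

m=3,j=3: res = 0+9 = 9
m=3,j=4: res = 9+12 = 21
m=3,j=5: res = 21+15 = 36
m=4,j=3: res = 36+12 = 48
m=4,j=4: res = 48+16 = 64
m=4,j=5: res = 64+20 = 84
m=5,j=3: res = 84+15 = 99
m=5,j=4: res = 99+20 = 119
m=5,j=5: res = 119+25 = 144
m=6,j=3: res = 144+18 = 162
m=6,j=4: res = 162+24 = 186
m=6,j=5: res = 186+30 = 216
m=7,j=3: res = 216+21 = 237
m=7,j=4: res = 237+28 = 265
m=7,j=5: res = 265+35 = 300

300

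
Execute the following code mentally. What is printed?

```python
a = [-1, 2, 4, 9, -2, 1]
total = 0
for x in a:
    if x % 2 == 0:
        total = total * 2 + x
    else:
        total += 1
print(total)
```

25

x=-1: not even, total = 0+1 = 1
x=2: even, total = 1*2+2 = 4
x=4: even, total = 4*2+4 = 12
x=9: not even, total = 12+1 = 13
x=-2: even, total = 13*2+(-2) = 24
x=1: not even, total = 24+1 = 25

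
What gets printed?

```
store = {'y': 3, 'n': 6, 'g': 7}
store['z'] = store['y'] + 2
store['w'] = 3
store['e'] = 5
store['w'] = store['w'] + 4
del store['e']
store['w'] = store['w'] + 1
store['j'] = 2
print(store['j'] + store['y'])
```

store['z'] = store['y']+2 = 5 → {'y': 3, 'n': 6, 'g': 7, 'z': 5}
store['w'] = 3 → {'y': 3, 'n': 6, 'g': 7, 'z': 5, 'w': 3}
store['e'] = 5 → {'y': 3, 'n': 6, 'g': 7, 'z': 5, 'w': 3, 'e': 5}
store['w'] = store['w']+4 = 7 → {'y': 3, 'n': 6, 'g': 7, 'z': 5, 'w': 7, 'e': 5}
del 'e' → {'y': 3, 'n': 6, 'g': 7, 'z': 5, 'w': 7}
store['w'] = store['w']+1 = 8 → {'y': 3, 'n': 6, 'g': 7, 'z': 5, 'w': 8}
store['j'] = 2 → {'y': 3, 'n': 6, 'g': 7, 'z': 5, 'w': 8, 'j': 2}
store['j']+store['y'] = 2+3 = 5

5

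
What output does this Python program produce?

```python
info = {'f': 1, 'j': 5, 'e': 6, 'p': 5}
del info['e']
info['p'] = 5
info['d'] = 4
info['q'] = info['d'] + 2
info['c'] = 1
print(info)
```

{'f': 1, 'j': 5, 'p': 5, 'd': 4, 'q': 6, 'c': 1}

del 'e' → {'f': 1, 'j': 5, 'p': 5}
info['p'] = 5 → {'f': 1, 'j': 5, 'p': 5}
info['d'] = 4 → {'f': 1, 'j': 5, 'p': 5, 'd': 4}
info['q'] = info['d']+2 = 6 → {'f': 1, 'j': 5, 'p': 5, 'd': 4, 'q': 6}
info['c'] = 1 → {'f': 1, 'j': 5, 'p': 5, 'd': 4, 'q': 6, 'c': 1}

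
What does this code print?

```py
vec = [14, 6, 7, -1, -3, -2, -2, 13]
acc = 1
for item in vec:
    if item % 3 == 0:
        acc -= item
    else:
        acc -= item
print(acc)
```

item=14: not %3==0, acc = 1-14 = -13
item=6: %3==0, acc = (-13)-6 = -19
item=7: not %3==0, acc = (-19)-7 = -26
item=-1: not %3==0, acc = (-26)-(-1) = -25
item=-3: %3==0, acc = (-25)-(-3) = -22
item=-2: not %3==0, acc = (-22)-(-2) = -20
item=-2: not %3==0, acc = (-20)-(-2) = -18
item=13: not %3==0, acc = (-18)-13 = -31

-31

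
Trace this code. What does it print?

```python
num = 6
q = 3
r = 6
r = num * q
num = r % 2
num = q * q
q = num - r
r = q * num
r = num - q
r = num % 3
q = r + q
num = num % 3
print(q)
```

r = 6*3 = 18
num = 18%2 = 0
num = 3*3 = 9
q = 9-18 = -9
r = (-9)*9 = -81
r = 9-(-9) = 18
r = 9%3 = 0
q = 0+(-9) = -9
num = 9%3 = 0

-9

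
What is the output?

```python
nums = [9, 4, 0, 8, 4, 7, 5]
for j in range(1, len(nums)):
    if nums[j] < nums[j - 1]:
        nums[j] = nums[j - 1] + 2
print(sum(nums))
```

105

j=1: 4<9, nums[1] = 9+2 = 11 → [9, 11, 0, 8, 4, 7, 5]
j=2: 0<11, nums[2] = 11+2 = 13 → [9, 11, 13, 8, 4, 7, 5]
j=3: 8<13, nums[3] = 13+2 = 15 → [9, 11, 13, 15, 4, 7, 5]
j=4: 4<15, nums[4] = 15+2 = 17 → [9, 11, 13, 15, 17, 7, 5]
j=5: 7<17, nums[5] = 17+2 = 19 → [9, 11, 13, 15, 17, 19, 5]
j=6: 5<19, nums[6] = 19+2 = 21 → [9, 11, 13, 15, 17, 19, 21]
sum = 105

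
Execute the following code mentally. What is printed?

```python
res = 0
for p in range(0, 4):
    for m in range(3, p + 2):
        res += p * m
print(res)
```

27

p=2,m=3: res = 0+6 = 6
p=3,m=3: res = 6+9 = 15
p=3,m=4: res = 15+12 = 27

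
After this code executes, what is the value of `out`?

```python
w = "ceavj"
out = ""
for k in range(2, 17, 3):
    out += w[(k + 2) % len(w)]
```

'jacve'

k=2: add w[4]='j' → 'j'
k=5: add w[2]='a' → 'ja'
k=8: add w[0]='c' → 'jac'
k=11: add w[3]='v' → 'jacv'
k=14: add w[1]='e' → 'jacve'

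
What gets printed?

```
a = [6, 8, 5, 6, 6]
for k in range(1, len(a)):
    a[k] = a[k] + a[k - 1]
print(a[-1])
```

31

k=1: a[1] = 8+6 = 14 → [6, 14, 5, 6, 6]
k=2: a[2] = 5+14 = 19 → [6, 14, 19, 6, 6]
k=3: a[3] = 6+19 = 25 → [6, 14, 19, 25, 6]
k=4: a[4] = 6+25 = 31 → [6, 14, 19, 25, 31]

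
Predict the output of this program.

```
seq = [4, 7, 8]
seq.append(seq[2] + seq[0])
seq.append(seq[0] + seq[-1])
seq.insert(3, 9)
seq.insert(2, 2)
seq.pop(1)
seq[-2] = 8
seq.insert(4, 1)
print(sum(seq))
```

48

append seq[2]+seq[0] = 8+4 = 12 → [4, 7, 8, 12]
append seq[0]+seq[-1] = 4+12 = 16 → [4, 7, 8, 12, 16]
insert 9 at 3 → [4, 7, 8, 9, 12, 16]
insert 2 at 2 → [4, 7, 2, 8, 9, 12, 16]
pop(1) removes 7 → [4, 2, 8, 9, 12, 16]
seq[-2] = 8 → [4, 2, 8, 9, 8, 16]
insert 1 at 4 → [4, 2, 8, 9, 1, 8, 16]
sum = 48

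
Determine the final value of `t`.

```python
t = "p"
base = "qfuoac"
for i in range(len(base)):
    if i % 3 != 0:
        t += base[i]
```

i=0: skip
i=1: add 'f' → 'pf'
i=2: add 'u' → 'pfu'
i=3: skip
i=4: add 'a' → 'pfua'
i=5: add 'c' → 'pfuac'

'pfuac'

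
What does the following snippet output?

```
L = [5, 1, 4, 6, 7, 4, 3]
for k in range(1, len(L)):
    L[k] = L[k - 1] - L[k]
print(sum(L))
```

-47

k=1: L[1] = 5-1 = 4 → [5, 4, 4, 6, 7, 4, 3]
k=2: L[2] = 4-4 = 0 → [5, 4, 0, 6, 7, 4, 3]
k=3: L[3] = 0-6 = -6 → [5, 4, 0, -6, 7, 4, 3]
k=4: L[4] = (-6)-7 = -13 → [5, 4, 0, -6, -13, 4, 3]
k=5: L[5] = (-13)-4 = -17 → [5, 4, 0, -6, -13, -17, 3]
k=6: L[6] = (-17)-3 = -20 → [5, 4, 0, -6, -13, -17, -20]
sum = -47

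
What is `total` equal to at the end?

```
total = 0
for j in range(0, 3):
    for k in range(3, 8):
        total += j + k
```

90

j=0,k=3: total = 0+3 = 3
j=0,k=4: total = 3+4 = 7
j=0,k=5: total = 7+5 = 12
j=0,k=6: total = 12+6 = 18
j=0,k=7: total = 18+7 = 25
j=1,k=3: total = 25+4 = 29
j=1,k=4: total = 29+5 = 34
j=1,k=5: total = 34+6 = 40
j=1,k=6: total = 40+7 = 47
j=1,k=7: total = 47+8 = 55
j=2,k=3: total = 55+5 = 60
j=2,k=4: total = 60+6 = 66
j=2,k=5: total = 66+7 = 73
j=2,k=6: total = 73+8 = 81
j=2,k=7: total = 81+9 = 90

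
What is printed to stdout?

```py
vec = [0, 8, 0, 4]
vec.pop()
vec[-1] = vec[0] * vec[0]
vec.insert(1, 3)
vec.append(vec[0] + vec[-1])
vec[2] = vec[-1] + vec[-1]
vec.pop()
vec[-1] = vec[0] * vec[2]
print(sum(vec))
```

3

pop() removes 4 → [0, 8, 0]
vec[-1] = vec[0]*vec[0] = 0*0 = 0 → [0, 8, 0]
insert 3 at 1 → [0, 3, 8, 0]
append vec[0]+vec[-1] = 0+0 = 0 → [0, 3, 8, 0, 0]
vec[2] = vec[-1]+vec[-1] = 0+0 = 0 → [0, 3, 0, 0, 0]
pop() removes 0 → [0, 3, 0, 0]
vec[-1] = vec[0]*vec[2] = 0*0 = 0 → [0, 3, 0, 0]
sum = 3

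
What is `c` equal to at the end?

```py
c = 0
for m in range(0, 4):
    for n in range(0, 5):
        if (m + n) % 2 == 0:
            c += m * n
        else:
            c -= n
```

m=0,n=0: even sum, c = 0+0 = 0
m=0,n=1: odd sum, c = 0-1 = -1
m=0,n=2: even sum, c = (-1)+0 = -1
m=0,n=3: odd sum, c = (-1)-3 = -4
m=0,n=4: even sum, c = (-4)+0 = -4
m=1,n=0: odd sum, c = (-4)-0 = -4
m=1,n=1: even sum, c = (-4)+1 = -3
m=1,n=2: odd sum, c = (-3)-2 = -5
m=1,n=3: even sum, c = (-5)+3 = -2
m=1,n=4: odd sum, c = (-2)-4 = -6
m=2,n=0: even sum, c = (-6)+0 = -6
m=2,n=1: odd sum, c = (-6)-1 = -7
m=2,n=2: even sum, c = (-7)+4 = -3
m=2,n=3: odd sum, c = (-3)-3 = -6
m=2,n=4: even sum, c = (-6)+8 = 2
m=3,n=0: odd sum, c = 2-0 = 2
m=3,n=1: even sum, c = 2+3 = 5
m=3,n=2: odd sum, c = 5-2 = 3
m=3,n=3: even sum, c = 3+9 = 12
m=3,n=4: odd sum, c = 12-4 = 8

8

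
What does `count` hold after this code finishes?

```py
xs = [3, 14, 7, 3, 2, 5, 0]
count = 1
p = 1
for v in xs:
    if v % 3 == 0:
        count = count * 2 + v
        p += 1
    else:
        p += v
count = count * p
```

v=3: %3==0, count = 1*2+3 = 5; p=2
v=14: not %3==0; p=16
v=7: not %3==0; p=23
v=3: %3==0, count = 5*2+3 = 13; p=24
v=2: not %3==0; p=26
v=5: not %3==0; p=31
v=0: %3==0, count = 13*2+0 = 26; p=32
count*p = 26*32 = 832

832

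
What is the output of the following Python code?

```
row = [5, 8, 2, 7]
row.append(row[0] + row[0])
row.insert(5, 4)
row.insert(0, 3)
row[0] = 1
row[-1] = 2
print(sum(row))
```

35

append row[0]+row[0] = 5+5 = 10 → [5, 8, 2, 7, 10]
insert 4 at 5 → [5, 8, 2, 7, 10, 4]
insert 3 at 0 → [3, 5, 8, 2, 7, 10, 4]
row[0] = 1 → [1, 5, 8, 2, 7, 10, 4]
row[-1] = 2 → [1, 5, 8, 2, 7, 10, 2]
sum = 35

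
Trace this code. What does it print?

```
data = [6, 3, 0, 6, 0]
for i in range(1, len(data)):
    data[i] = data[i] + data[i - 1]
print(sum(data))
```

i=1: data[1] = 3+6 = 9 → [6, 9, 0, 6, 0]
i=2: data[2] = 0+9 = 9 → [6, 9, 9, 6, 0]
i=3: data[3] = 6+9 = 15 → [6, 9, 9, 15, 0]
i=4: data[4] = 0+15 = 15 → [6, 9, 9, 15, 15]
sum = 54

54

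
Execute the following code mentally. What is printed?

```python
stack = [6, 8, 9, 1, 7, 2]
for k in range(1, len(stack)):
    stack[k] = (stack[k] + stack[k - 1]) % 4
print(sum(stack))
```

15

k=1: stack[1] = (8+6)%4 = 2 → [6, 2, 9, 1, 7, 2]
k=2: stack[2] = (9+2)%4 = 3 → [6, 2, 3, 1, 7, 2]
k=3: stack[3] = (1+3)%4 = 0 → [6, 2, 3, 0, 7, 2]
k=4: stack[4] = (7+0)%4 = 3 → [6, 2, 3, 0, 3, 2]
k=5: stack[5] = (2+3)%4 = 1 → [6, 2, 3, 0, 3, 1]
sum = 15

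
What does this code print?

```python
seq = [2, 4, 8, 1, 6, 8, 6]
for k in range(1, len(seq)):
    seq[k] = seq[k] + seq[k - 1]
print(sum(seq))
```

k=1: seq[1] = 4+2 = 6 → [2, 6, 8, 1, 6, 8, 6]
k=2: seq[2] = 8+6 = 14 → [2, 6, 14, 1, 6, 8, 6]
k=3: seq[3] = 1+14 = 15 → [2, 6, 14, 15, 6, 8, 6]
k=4: seq[4] = 6+15 = 21 → [2, 6, 14, 15, 21, 8, 6]
k=5: seq[5] = 8+21 = 29 → [2, 6, 14, 15, 21, 29, 6]
k=6: seq[6] = 6+29 = 35 → [2, 6, 14, 15, 21, 29, 35]
sum = 122

122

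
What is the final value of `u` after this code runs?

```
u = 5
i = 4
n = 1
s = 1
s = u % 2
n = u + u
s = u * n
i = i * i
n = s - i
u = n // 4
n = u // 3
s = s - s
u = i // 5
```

s = 5%2 = 1
n = 5+5 = 10
s = 5*10 = 50
i = 4*4 = 16
n = 50-16 = 34
u = 34//4 = 8
n = 8//3 = 2
s = 50-50 = 0
u = 16//5 = 3

3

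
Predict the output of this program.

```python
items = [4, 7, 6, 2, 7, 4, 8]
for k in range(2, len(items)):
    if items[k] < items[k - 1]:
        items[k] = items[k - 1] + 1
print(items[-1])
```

12

k=2: 6<7, items[2] = 7+1 = 8 → [4, 7, 8, 2, 7, 4, 8]
k=3: 2<8, items[3] = 8+1 = 9 → [4, 7, 8, 9, 7, 4, 8]
k=4: 7<9, items[4] = 9+1 = 10 → [4, 7, 8, 9, 10, 4, 8]
k=5: 4<10, items[5] = 10+1 = 11 → [4, 7, 8, 9, 10, 11, 8]
k=6: 8<11, items[6] = 11+1 = 12 → [4, 7, 8, 9, 10, 11, 12]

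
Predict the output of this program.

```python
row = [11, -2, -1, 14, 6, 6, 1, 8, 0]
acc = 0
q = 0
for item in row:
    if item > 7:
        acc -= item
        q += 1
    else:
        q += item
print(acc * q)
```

-429

item=11: >7, acc = 0-11 = -11; q=1
item=-2: not >7; q=-1
item=-1: not >7; q=-2
item=14: >7, acc = (-11)-14 = -25; q=-1
item=6: not >7; q=5
item=6: not >7; q=11
item=1: not >7; q=12
item=8: >7, acc = (-25)-8 = -33; q=13
item=0: not >7; q=13
acc*q = (-33)*13 = -429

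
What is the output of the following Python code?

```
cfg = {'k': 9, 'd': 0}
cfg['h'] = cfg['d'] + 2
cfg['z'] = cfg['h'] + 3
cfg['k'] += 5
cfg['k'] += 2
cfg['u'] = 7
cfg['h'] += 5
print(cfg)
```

cfg['h'] = cfg['d']+2 = 2 → {'k': 9, 'd': 0, 'h': 2}
cfg['z'] = cfg['h']+3 = 5 → {'k': 9, 'd': 0, 'h': 2, 'z': 5}
cfg['k'] = 9+5 = 14 → {'k': 14, 'd': 0, 'h': 2, 'z': 5}
cfg['k'] = 14+2 = 16 → {'k': 16, 'd': 0, 'h': 2, 'z': 5}
cfg['u'] = 7 → {'k': 16, 'd': 0, 'h': 2, 'z': 5, 'u': 7}
cfg['h'] = 2+5 = 7 → {'k': 16, 'd': 0, 'h': 7, 'z': 5, 'u': 7}

{'k': 16, 'd': 0, 'h': 7, 'z': 5, 'u': 7}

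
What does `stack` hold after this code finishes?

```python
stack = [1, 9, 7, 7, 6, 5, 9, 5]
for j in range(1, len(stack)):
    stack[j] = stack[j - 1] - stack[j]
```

[1, -8, -15, -22, -28, -33, -42, -47]

j=1: stack[1] = 1-9 = -8 → [1, -8, 7, 7, 6, 5, 9, 5]
j=2: stack[2] = (-8)-7 = -15 → [1, -8, -15, 7, 6, 5, 9, 5]
j=3: stack[3] = (-15)-7 = -22 → [1, -8, -15, -22, 6, 5, 9, 5]
j=4: stack[4] = (-22)-6 = -28 → [1, -8, -15, -22, -28, 5, 9, 5]
j=5: stack[5] = (-28)-5 = -33 → [1, -8, -15, -22, -28, -33, 9, 5]
j=6: stack[6] = (-33)-9 = -42 → [1, -8, -15, -22, -28, -33, -42, 5]
j=7: stack[7] = (-42)-5 = -47 → [1, -8, -15, -22, -28, -33, -42, -47]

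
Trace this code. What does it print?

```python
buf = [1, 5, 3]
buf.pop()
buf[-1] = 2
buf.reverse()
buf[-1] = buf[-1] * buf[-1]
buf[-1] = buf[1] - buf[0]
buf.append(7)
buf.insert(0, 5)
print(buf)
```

[5, 2, -1, 7]

pop() removes 3 → [1, 5]
buf[-1] = 2 → [1, 2]
reverse → [2, 1]
buf[-1] = buf[-1]*buf[-1] = 1*1 = 1 → [2, 1]
buf[-1] = buf[1]-buf[0] = 1-2 = -1 → [2, -1]
append 7 → [2, -1, 7]
insert 5 at 0 → [5, 2, -1, 7]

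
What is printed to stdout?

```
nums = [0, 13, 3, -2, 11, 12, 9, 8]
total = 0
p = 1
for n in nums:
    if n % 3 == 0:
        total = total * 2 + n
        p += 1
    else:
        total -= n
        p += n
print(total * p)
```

-3605

n=0: %3==0, total = 0*2+0 = 0; p=2
n=13: not %3==0, total = 0-13 = -13; p=15
n=3: %3==0, total = (-13)*2+3 = -23; p=16
n=-2: not %3==0, total = (-23)-(-2) = -21; p=14
n=11: not %3==0, total = (-21)-11 = -32; p=25
n=12: %3==0, total = (-32)*2+12 = -52; p=26
n=9: %3==0, total = (-52)*2+9 = -95; p=27
n=8: not %3==0, total = (-95)-8 = -103; p=35
total*p = (-103)*35 = -3605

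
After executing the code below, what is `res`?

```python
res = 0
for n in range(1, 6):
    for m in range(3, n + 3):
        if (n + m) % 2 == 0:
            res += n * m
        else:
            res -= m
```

n=1,m=3: even sum, res = 0+3 = 3
n=2,m=3: odd sum, res = 3-3 = 0
n=2,m=4: even sum, res = 0+8 = 8
n=3,m=3: even sum, res = 8+9 = 17
n=3,m=4: odd sum, res = 17-4 = 13
n=3,m=5: even sum, res = 13+15 = 28
n=4,m=3: odd sum, res = 28-3 = 25
n=4,m=4: even sum, res = 25+16 = 41
n=4,m=5: odd sum, res = 41-5 = 36
n=4,m=6: even sum, res = 36+24 = 60
n=5,m=3: even sum, res = 60+15 = 75
n=5,m=4: odd sum, res = 75-4 = 71
n=5,m=5: even sum, res = 71+25 = 96
n=5,m=6: odd sum, res = 96-6 = 90
n=5,m=7: even sum, res = 90+35 = 125

125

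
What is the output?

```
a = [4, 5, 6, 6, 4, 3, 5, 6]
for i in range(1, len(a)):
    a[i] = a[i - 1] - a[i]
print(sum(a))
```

-110

i=1: a[1] = 4-5 = -1 → [4, -1, 6, 6, 4, 3, 5, 6]
i=2: a[2] = (-1)-6 = -7 → [4, -1, -7, 6, 4, 3, 5, 6]
i=3: a[3] = (-7)-6 = -13 → [4, -1, -7, -13, 4, 3, 5, 6]
i=4: a[4] = (-13)-4 = -17 → [4, -1, -7, -13, -17, 3, 5, 6]
i=5: a[5] = (-17)-3 = -20 → [4, -1, -7, -13, -17, -20, 5, 6]
i=6: a[6] = (-20)-5 = -25 → [4, -1, -7, -13, -17, -20, -25, 6]
i=7: a[7] = (-25)-6 = -31 → [4, -1, -7, -13, -17, -20, -25, -31]
sum = -110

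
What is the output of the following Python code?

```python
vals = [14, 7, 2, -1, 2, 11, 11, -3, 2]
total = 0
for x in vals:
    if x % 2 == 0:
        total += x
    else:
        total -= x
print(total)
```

-5

x=14: even, total = 0+14 = 14
x=7: not even, total = 14-7 = 7
x=2: even, total = 7+2 = 9
x=-1: not even, total = 9-(-1) = 10
x=2: even, total = 10+2 = 12
x=11: not even, total = 12-11 = 1
x=11: not even, total = 1-11 = -10
x=-3: not even, total = (-10)-(-3) = -7
x=2: even, total = (-7)+2 = -5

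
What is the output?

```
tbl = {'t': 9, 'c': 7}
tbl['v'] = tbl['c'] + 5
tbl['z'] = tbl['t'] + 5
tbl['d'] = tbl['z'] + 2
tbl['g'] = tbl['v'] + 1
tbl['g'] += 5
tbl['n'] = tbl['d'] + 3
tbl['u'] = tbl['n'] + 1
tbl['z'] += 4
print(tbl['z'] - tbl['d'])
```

tbl['v'] = tbl['c']+5 = 12 → {'t': 9, 'c': 7, 'v': 12}
tbl['z'] = tbl['t']+5 = 14 → {'t': 9, 'c': 7, 'v': 12, 'z': 14}
tbl['d'] = tbl['z']+2 = 16 → {'t': 9, 'c': 7, 'v': 12, 'z': 14, 'd': 16}
tbl['g'] = tbl['v']+1 = 13 → {'t': 9, 'c': 7, 'v': 12, 'z': 14, 'd': 16, 'g': 13}
tbl['g'] = 13+5 = 18 → {'t': 9, 'c': 7, 'v': 12, 'z': 14, 'd': 16, 'g': 18}
tbl['n'] = tbl['d']+3 = 19 → {'t': 9, 'c': 7, 'v': 12, 'z': 14, 'd': 16, 'g': 18, 'n': 19}
tbl['u'] = tbl['n']+1 = 20 → {'t': 9, 'c': 7, 'v': 12, 'z': 14, 'd': 16, 'g': 18, 'n': 19, 'u': 20}
tbl['z'] = 14+4 = 18 → {'t': 9, 'c': 7, 'v': 12, 'z': 18, 'd': 16, 'g': 18, 'n': 19, 'u': 20}
tbl['z']-tbl['d'] = 18-16 = 2

2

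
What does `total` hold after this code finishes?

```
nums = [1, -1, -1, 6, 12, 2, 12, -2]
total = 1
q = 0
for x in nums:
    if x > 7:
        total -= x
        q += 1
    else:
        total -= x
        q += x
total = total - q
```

x=1: not >7, total = 1-1 = 0; q=1
x=-1: not >7, total = 0-(-1) = 1; q=0
x=-1: not >7, total = 1-(-1) = 2; q=-1
x=6: not >7, total = 2-6 = -4; q=5
x=12: >7, total = (-4)-12 = -16; q=6
x=2: not >7, total = (-16)-2 = -18; q=8
x=12: >7, total = (-18)-12 = -30; q=9
x=-2: not >7, total = (-30)-(-2) = -28; q=7
total-q = (-28)-7 = -35

-35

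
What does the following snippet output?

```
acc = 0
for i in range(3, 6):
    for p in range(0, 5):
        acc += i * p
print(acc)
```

120

i=3,p=0: acc = 0+0 = 0
i=3,p=1: acc = 0+3 = 3
i=3,p=2: acc = 3+6 = 9
i=3,p=3: acc = 9+9 = 18
i=3,p=4: acc = 18+12 = 30
i=4,p=0: acc = 30+0 = 30
i=4,p=1: acc = 30+4 = 34
i=4,p=2: acc = 34+8 = 42
i=4,p=3: acc = 42+12 = 54
i=4,p=4: acc = 54+16 = 70
i=5,p=0: acc = 70+0 = 70
i=5,p=1: acc = 70+5 = 75
i=5,p=2: acc = 75+10 = 85
i=5,p=3: acc = 85+15 = 100
i=5,p=4: acc = 100+20 = 120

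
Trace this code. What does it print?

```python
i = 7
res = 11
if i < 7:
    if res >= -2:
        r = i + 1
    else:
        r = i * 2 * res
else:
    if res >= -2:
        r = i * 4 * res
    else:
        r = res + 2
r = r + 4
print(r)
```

312

i=7, res=11
i < 7 is False; res >= -2 is True
→ r = i * 4 * res = 308
r = 308+4 = 312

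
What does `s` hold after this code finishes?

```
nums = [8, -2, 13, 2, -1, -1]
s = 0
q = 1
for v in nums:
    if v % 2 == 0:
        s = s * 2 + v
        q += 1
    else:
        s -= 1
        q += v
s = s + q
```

v=8: even, s = 0*2+8 = 8; q=2
v=-2: even, s = 8*2+(-2) = 14; q=3
v=13: not even, s = 14-1 = 13; q=16
v=2: even, s = 13*2+2 = 28; q=17
v=-1: not even, s = 28-1 = 27; q=16
v=-1: not even, s = 27-1 = 26; q=15
s+q = 26+15 = 41

41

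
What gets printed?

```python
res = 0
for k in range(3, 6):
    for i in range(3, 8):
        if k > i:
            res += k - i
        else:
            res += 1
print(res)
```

k=3,i=3: not 3>3, res = 0+1 = 1
k=3,i=4: not 3>4, res = 1+1 = 2
k=3,i=5: not 3>5, res = 2+1 = 3
k=3,i=6: not 3>6, res = 3+1 = 4
k=3,i=7: not 3>7, res = 4+1 = 5
k=4,i=3: 4>3, res = 5+1 = 6
k=4,i=4: not 4>4, res = 6+1 = 7
k=4,i=5: not 4>5, res = 7+1 = 8
k=4,i=6: not 4>6, res = 8+1 = 9
k=4,i=7: not 4>7, res = 9+1 = 10
k=5,i=3: 5>3, res = 10+2 = 12
k=5,i=4: 5>4, res = 12+1 = 13
k=5,i=5: not 5>5, res = 13+1 = 14
k=5,i=6: not 5>6, res = 14+1 = 15
k=5,i=7: not 5>7, res = 15+1 = 16

16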